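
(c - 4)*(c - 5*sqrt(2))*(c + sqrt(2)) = c^3 - 4*sqrt(2)*c^2 - 4*c^2 - 10*c + 16*sqrt(2)*c + 40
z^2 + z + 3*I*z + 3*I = (z + 1)*(z + 3*I)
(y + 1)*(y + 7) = y^2 + 8*y + 7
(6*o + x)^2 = 36*o^2 + 12*o*x + x^2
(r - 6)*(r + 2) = r^2 - 4*r - 12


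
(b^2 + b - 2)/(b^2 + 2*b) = (b - 1)/b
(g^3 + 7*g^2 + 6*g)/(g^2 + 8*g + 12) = g*(g + 1)/(g + 2)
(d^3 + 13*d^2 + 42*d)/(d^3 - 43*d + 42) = d*(d + 6)/(d^2 - 7*d + 6)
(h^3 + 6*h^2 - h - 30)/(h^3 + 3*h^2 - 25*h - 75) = (h - 2)/(h - 5)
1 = 1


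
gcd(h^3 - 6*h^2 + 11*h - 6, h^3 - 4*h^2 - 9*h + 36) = h - 3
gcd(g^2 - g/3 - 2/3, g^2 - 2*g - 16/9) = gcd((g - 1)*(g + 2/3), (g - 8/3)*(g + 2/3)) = g + 2/3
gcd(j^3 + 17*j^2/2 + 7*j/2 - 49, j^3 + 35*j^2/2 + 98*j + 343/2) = j^2 + 21*j/2 + 49/2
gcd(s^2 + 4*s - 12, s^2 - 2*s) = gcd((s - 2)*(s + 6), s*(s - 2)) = s - 2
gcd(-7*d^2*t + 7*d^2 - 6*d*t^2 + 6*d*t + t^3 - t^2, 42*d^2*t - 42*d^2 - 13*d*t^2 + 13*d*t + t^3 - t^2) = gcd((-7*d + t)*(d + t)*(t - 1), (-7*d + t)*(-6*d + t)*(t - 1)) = -7*d*t + 7*d + t^2 - t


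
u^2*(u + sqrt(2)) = u^3 + sqrt(2)*u^2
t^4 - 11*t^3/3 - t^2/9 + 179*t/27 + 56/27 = (t - 8/3)*(t - 7/3)*(t + 1/3)*(t + 1)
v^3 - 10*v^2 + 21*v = v*(v - 7)*(v - 3)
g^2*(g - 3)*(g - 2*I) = g^4 - 3*g^3 - 2*I*g^3 + 6*I*g^2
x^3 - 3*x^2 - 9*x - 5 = (x - 5)*(x + 1)^2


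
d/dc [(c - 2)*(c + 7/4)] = 2*c - 1/4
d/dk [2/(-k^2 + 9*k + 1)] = 2*(2*k - 9)/(-k^2 + 9*k + 1)^2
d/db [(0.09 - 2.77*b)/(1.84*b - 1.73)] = (8.51276*b - 8.003845)/(1.84*b - 1.73)^3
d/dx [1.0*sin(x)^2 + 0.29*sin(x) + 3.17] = (2.0*sin(x) + 0.29)*cos(x)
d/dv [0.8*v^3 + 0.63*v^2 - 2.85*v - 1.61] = 2.4*v^2 + 1.26*v - 2.85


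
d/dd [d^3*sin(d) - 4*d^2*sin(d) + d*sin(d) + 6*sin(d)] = d^3*cos(d) + 3*d^2*sin(d) - 4*d^2*cos(d) - 8*d*sin(d) + d*cos(d) + sin(d) + 6*cos(d)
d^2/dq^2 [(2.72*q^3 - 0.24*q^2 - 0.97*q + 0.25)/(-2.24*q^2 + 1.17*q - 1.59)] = (-1.4210854715202e-14*q^5 + 22.920416*q^3 + 17.704992*q^2 - 58.055904*q + 5.91882)/(11.239424*q^6 - 17.611776*q^5 + 33.13296*q^4 - 26.604045*q^3 + 23.518485*q^2 - 8.873631*q + 4.019679)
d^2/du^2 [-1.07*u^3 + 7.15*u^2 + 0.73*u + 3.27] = 14.3 - 6.42*u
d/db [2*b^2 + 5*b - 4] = 4*b + 5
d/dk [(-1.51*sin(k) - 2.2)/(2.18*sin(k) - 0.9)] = 6.155*cos(k)/(2.18*sin(k) - 0.9)^2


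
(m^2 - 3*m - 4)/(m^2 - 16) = (m + 1)/(m + 4)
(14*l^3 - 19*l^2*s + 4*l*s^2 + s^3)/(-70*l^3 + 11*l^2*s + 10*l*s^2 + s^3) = (-l + s)/(5*l + s)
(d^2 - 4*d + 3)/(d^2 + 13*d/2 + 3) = 2*(d^2 - 4*d + 3)/(2*d^2 + 13*d + 6)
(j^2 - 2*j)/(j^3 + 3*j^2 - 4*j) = (j - 2)/(j^2 + 3*j - 4)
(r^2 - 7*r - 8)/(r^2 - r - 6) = (-r^2 + 7*r + 8)/(-r^2 + r + 6)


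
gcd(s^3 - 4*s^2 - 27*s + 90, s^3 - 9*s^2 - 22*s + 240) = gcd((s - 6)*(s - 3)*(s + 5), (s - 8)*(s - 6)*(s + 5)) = s^2 - s - 30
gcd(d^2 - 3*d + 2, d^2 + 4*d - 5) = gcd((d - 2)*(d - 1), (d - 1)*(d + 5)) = d - 1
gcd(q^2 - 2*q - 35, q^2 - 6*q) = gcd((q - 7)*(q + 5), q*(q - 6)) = 1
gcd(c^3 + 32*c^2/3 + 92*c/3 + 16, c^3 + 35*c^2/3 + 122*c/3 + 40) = c^2 + 10*c + 24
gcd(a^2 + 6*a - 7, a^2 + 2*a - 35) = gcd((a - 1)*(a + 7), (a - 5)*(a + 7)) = a + 7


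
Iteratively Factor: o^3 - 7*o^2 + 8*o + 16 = (o - 4)*(o^2 - 3*o - 4) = (o - 4)^2*(o + 1)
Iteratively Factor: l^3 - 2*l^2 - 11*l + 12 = (l - 1)*(l^2 - l - 12) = (l - 1)*(l + 3)*(l - 4)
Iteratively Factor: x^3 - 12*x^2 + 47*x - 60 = (x - 4)*(x^2 - 8*x + 15) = (x - 4)*(x - 3)*(x - 5)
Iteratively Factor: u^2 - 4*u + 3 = (u - 3)*(u - 1)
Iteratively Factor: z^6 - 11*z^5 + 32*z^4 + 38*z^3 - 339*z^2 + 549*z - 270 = (z - 2)*(z^5 - 9*z^4 + 14*z^3 + 66*z^2 - 207*z + 135) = (z - 3)*(z - 2)*(z^4 - 6*z^3 - 4*z^2 + 54*z - 45) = (z - 5)*(z - 3)*(z - 2)*(z^3 - z^2 - 9*z + 9) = (z - 5)*(z - 3)*(z - 2)*(z + 3)*(z^2 - 4*z + 3) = (z - 5)*(z - 3)^2*(z - 2)*(z + 3)*(z - 1)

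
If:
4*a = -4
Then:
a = -1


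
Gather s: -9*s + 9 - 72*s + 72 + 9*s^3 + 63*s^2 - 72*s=9*s^3 + 63*s^2 - 153*s + 81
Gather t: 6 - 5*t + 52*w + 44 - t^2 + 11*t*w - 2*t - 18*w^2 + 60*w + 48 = -t^2 + t*(11*w - 7) - 18*w^2 + 112*w + 98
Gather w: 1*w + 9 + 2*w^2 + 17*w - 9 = 2*w^2 + 18*w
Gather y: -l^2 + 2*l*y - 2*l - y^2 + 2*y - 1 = -l^2 - 2*l - y^2 + y*(2*l + 2) - 1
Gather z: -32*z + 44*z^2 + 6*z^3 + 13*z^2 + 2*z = 6*z^3 + 57*z^2 - 30*z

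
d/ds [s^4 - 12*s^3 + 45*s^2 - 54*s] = 4*s^3 - 36*s^2 + 90*s - 54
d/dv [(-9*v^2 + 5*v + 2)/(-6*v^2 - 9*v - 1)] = (111*v^2 + 42*v + 13)/(36*v^4 + 108*v^3 + 93*v^2 + 18*v + 1)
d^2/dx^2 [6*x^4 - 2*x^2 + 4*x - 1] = 72*x^2 - 4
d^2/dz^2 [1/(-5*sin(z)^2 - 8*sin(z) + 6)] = 2*(50*sin(z)^4 + 60*sin(z)^3 + 17*sin(z)^2 - 96*sin(z) - 94)/(5*sin(z)^2 + 8*sin(z) - 6)^3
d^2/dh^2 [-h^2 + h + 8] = -2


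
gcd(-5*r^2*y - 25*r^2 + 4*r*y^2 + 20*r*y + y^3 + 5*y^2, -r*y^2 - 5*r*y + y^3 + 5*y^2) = -r*y - 5*r + y^2 + 5*y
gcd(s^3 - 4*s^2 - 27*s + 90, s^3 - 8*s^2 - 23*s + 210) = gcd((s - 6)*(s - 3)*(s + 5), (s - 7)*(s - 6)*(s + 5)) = s^2 - s - 30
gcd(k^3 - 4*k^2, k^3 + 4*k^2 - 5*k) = k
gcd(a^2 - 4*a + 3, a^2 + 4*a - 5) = a - 1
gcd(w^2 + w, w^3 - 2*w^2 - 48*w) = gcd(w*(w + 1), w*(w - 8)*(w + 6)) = w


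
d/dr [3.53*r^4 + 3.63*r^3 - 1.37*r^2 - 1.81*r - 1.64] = 14.12*r^3 + 10.89*r^2 - 2.74*r - 1.81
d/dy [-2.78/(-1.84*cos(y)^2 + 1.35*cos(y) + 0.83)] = (10.2304*cos(y) - 3.753)*sin(y)/(-1.84*cos(y)^2 + 1.35*cos(y) + 0.83)^2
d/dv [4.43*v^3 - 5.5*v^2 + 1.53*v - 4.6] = 13.29*v^2 - 11.0*v + 1.53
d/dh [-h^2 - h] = -2*h - 1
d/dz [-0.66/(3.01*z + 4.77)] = 1.9866/(3.01*z + 4.77)^2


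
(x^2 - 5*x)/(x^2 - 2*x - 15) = x/(x + 3)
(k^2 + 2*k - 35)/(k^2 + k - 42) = (k - 5)/(k - 6)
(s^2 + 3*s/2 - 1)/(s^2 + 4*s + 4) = (s - 1/2)/(s + 2)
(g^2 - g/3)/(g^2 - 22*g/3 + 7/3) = g/(g - 7)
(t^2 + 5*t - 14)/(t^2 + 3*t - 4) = (t^2 + 5*t - 14)/(t^2 + 3*t - 4)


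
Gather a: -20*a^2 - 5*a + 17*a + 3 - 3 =-20*a^2 + 12*a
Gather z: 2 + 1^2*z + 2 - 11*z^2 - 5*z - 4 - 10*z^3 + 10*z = -10*z^3 - 11*z^2 + 6*z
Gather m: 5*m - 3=5*m - 3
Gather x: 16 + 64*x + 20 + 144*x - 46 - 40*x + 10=168*x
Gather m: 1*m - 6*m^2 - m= -6*m^2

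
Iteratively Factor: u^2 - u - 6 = (u - 3)*(u + 2)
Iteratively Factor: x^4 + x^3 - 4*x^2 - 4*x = (x)*(x^3 + x^2 - 4*x - 4) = x*(x + 2)*(x^2 - x - 2) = x*(x - 2)*(x + 2)*(x + 1)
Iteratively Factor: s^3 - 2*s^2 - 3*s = (s + 1)*(s^2 - 3*s) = s*(s + 1)*(s - 3)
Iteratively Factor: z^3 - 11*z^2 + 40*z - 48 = (z - 4)*(z^2 - 7*z + 12) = (z - 4)*(z - 3)*(z - 4)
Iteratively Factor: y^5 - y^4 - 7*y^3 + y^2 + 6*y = (y - 3)*(y^4 + 2*y^3 - y^2 - 2*y) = (y - 3)*(y - 1)*(y^3 + 3*y^2 + 2*y) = y*(y - 3)*(y - 1)*(y^2 + 3*y + 2) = y*(y - 3)*(y - 1)*(y + 2)*(y + 1)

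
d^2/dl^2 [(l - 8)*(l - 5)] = 2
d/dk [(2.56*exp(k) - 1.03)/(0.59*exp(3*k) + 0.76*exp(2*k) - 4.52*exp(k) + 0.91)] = (-3.0208*exp(3*k) - 0.1225*exp(2*k) + 1.5656*exp(k) - 2.326)*exp(k)/(0.3481*exp(6*k) + 0.8968*exp(5*k) - 4.756*exp(4*k) - 5.7966*exp(3*k) + 21.8136*exp(2*k) - 8.2264*exp(k) + 0.8281)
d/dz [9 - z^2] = -2*z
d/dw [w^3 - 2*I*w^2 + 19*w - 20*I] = 3*w^2 - 4*I*w + 19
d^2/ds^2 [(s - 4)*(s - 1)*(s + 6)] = 6*s + 2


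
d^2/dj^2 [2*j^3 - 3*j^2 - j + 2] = 12*j - 6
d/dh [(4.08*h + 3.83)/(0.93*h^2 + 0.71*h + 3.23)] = (-3.7944*h^2 - 7.1238*h + 10.4591)/(0.8649*h^4 + 1.3206*h^3 + 6.5119*h^2 + 4.5866*h + 10.4329)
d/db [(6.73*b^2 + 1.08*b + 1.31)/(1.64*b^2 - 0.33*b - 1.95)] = (-3.9921*b^2 - 30.5438*b - 1.6737)/(2.6896*b^4 - 1.0824*b^3 - 6.2871*b^2 + 1.287*b + 3.8025)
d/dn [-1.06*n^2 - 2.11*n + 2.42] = -2.12*n - 2.11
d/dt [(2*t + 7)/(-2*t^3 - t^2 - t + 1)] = (-4*t^3 - 2*t^2 - 2*t + (2*t + 7)*(6*t^2 + 2*t + 1) + 2)/(2*t^3 + t^2 + t - 1)^2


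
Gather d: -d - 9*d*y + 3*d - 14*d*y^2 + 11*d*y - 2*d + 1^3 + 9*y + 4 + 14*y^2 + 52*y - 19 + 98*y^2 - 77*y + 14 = d*(-14*y^2 + 2*y) + 112*y^2 - 16*y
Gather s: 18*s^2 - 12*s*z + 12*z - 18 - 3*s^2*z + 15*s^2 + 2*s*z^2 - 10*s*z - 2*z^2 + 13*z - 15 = s^2*(33 - 3*z) + s*(2*z^2 - 22*z) - 2*z^2 + 25*z - 33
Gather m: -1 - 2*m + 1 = -2*m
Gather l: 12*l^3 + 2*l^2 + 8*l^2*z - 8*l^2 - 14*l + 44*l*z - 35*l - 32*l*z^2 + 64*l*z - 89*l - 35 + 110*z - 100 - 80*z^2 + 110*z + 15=12*l^3 + l^2*(8*z - 6) + l*(-32*z^2 + 108*z - 138) - 80*z^2 + 220*z - 120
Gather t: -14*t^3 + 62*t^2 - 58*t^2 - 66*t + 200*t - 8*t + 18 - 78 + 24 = -14*t^3 + 4*t^2 + 126*t - 36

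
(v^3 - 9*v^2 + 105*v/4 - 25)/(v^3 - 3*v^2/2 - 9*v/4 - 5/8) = 2*(2*v^2 - 13*v + 20)/(4*v^2 + 4*v + 1)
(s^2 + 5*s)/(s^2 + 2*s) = (s + 5)/(s + 2)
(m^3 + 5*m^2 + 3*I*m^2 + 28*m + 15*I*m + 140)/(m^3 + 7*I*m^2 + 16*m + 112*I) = (m + 5)/(m + 4*I)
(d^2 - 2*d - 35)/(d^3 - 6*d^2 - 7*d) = (d + 5)/(d*(d + 1))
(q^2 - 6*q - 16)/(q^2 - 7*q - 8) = (q + 2)/(q + 1)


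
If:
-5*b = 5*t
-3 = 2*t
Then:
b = 3/2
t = -3/2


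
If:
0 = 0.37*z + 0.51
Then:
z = -1.38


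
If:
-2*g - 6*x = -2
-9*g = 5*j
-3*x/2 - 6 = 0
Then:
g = 13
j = -117/5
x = -4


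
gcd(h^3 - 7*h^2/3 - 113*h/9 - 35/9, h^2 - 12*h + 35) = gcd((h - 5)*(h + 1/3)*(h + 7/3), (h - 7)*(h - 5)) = h - 5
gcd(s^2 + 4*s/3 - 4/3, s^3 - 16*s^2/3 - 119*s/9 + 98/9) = s - 2/3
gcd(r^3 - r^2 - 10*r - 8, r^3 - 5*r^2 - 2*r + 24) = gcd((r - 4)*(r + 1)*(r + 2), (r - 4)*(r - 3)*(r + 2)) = r^2 - 2*r - 8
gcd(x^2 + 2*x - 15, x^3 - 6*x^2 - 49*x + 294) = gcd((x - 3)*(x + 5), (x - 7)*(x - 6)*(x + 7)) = 1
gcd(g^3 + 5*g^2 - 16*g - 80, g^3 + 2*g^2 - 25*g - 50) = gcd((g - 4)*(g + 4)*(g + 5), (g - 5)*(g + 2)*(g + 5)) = g + 5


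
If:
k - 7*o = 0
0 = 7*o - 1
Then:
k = 1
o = 1/7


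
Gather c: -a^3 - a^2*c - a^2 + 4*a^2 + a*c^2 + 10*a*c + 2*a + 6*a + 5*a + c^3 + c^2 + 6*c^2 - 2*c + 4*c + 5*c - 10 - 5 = -a^3 + 3*a^2 + 13*a + c^3 + c^2*(a + 7) + c*(-a^2 + 10*a + 7) - 15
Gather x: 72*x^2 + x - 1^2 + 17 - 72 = 72*x^2 + x - 56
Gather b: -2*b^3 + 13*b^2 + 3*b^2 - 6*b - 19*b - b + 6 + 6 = -2*b^3 + 16*b^2 - 26*b + 12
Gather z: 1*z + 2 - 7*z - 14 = -6*z - 12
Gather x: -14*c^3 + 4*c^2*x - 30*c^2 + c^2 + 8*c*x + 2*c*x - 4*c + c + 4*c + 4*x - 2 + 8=-14*c^3 - 29*c^2 + c + x*(4*c^2 + 10*c + 4) + 6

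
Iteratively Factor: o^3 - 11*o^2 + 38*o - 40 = (o - 5)*(o^2 - 6*o + 8) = (o - 5)*(o - 2)*(o - 4)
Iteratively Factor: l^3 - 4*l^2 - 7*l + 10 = (l - 5)*(l^2 + l - 2) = (l - 5)*(l + 2)*(l - 1)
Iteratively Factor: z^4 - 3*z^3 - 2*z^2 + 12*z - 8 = (z - 2)*(z^3 - z^2 - 4*z + 4) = (z - 2)*(z + 2)*(z^2 - 3*z + 2) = (z - 2)^2*(z + 2)*(z - 1)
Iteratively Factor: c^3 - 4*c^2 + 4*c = (c)*(c^2 - 4*c + 4) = c*(c - 2)*(c - 2)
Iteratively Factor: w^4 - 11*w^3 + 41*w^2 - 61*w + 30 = (w - 3)*(w^3 - 8*w^2 + 17*w - 10) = (w - 5)*(w - 3)*(w^2 - 3*w + 2) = (w - 5)*(w - 3)*(w - 2)*(w - 1)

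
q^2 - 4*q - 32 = (q - 8)*(q + 4)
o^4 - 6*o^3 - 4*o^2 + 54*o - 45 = (o - 5)*(o - 3)*(o - 1)*(o + 3)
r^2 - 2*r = r*(r - 2)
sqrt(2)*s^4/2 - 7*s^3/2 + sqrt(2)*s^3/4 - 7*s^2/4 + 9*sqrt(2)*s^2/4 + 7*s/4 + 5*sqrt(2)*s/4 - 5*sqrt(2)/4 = (s - 1/2)*(s - 5*sqrt(2)/2)*(s - sqrt(2))*(sqrt(2)*s/2 + sqrt(2)/2)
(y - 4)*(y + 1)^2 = y^3 - 2*y^2 - 7*y - 4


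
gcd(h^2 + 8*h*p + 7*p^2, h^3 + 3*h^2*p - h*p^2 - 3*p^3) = h + p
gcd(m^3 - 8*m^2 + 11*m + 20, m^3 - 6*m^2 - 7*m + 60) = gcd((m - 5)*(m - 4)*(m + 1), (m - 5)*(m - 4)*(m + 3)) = m^2 - 9*m + 20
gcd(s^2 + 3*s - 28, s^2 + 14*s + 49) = s + 7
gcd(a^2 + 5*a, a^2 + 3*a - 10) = a + 5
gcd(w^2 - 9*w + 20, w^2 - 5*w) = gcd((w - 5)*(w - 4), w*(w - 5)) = w - 5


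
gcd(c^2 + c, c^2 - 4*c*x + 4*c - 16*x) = 1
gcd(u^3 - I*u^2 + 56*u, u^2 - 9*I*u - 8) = u - 8*I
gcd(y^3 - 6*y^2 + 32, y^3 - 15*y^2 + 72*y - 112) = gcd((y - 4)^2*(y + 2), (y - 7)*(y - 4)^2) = y^2 - 8*y + 16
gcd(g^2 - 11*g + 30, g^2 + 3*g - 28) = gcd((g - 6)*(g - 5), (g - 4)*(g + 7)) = 1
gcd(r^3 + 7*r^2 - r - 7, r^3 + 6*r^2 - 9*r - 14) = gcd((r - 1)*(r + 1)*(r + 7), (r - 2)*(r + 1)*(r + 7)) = r^2 + 8*r + 7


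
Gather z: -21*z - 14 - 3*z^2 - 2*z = -3*z^2 - 23*z - 14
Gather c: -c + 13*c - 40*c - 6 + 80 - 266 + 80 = -28*c - 112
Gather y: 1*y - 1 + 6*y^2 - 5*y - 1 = 6*y^2 - 4*y - 2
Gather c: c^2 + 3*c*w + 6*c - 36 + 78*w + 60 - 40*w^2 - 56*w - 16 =c^2 + c*(3*w + 6) - 40*w^2 + 22*w + 8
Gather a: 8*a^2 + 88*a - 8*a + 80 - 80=8*a^2 + 80*a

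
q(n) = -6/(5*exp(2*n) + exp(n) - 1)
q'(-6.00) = 0.02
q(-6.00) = 6.02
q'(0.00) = 2.64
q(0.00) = -1.20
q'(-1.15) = 238.78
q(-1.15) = 32.95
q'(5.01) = 0.00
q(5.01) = -0.00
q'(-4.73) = 0.06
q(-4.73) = 6.06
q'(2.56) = 0.01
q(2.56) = -0.01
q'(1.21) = 0.20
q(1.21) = -0.10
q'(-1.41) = 24.05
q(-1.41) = 13.11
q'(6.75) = 0.00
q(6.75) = -0.00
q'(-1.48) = 16.99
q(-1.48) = 11.69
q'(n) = -6*(-10*exp(2*n) - exp(n))/(5*exp(2*n) + exp(n) - 1)^2 = (60*exp(n) + 6)*exp(n)/(5*exp(2*n) + exp(n) - 1)^2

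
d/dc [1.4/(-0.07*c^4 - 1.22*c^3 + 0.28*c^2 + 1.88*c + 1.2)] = (0.392*c^3 + 5.124*c^2 - 0.784*c - 2.632)/(-0.07*c^4 - 1.22*c^3 + 0.28*c^2 + 1.88*c + 1.2)^2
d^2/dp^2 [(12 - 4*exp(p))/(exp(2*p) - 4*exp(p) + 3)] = -4*(exp(p) + 1)*exp(p)/(exp(3*p) - 3*exp(2*p) + 3*exp(p) - 1)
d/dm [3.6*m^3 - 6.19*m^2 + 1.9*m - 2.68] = 10.8*m^2 - 12.38*m + 1.9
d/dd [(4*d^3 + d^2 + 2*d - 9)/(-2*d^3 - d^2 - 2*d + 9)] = 2*d^2*(-d^2 - 4*d + 27)/(4*d^6 + 4*d^5 + 9*d^4 - 32*d^3 - 14*d^2 - 36*d + 81)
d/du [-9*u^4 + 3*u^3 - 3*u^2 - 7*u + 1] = -36*u^3 + 9*u^2 - 6*u - 7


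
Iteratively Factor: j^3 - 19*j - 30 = (j + 3)*(j^2 - 3*j - 10) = (j + 2)*(j + 3)*(j - 5)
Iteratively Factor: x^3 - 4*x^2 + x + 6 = (x + 1)*(x^2 - 5*x + 6) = (x - 3)*(x + 1)*(x - 2)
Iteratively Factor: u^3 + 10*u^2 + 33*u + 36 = (u + 4)*(u^2 + 6*u + 9) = (u + 3)*(u + 4)*(u + 3)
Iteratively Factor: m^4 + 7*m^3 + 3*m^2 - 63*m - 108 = (m + 3)*(m^3 + 4*m^2 - 9*m - 36) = (m + 3)*(m + 4)*(m^2 - 9) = (m - 3)*(m + 3)*(m + 4)*(m + 3)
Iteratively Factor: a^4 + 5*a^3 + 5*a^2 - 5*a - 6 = (a + 2)*(a^3 + 3*a^2 - a - 3) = (a + 1)*(a + 2)*(a^2 + 2*a - 3) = (a - 1)*(a + 1)*(a + 2)*(a + 3)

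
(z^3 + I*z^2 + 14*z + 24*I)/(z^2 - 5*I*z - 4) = (z^2 + 5*I*z - 6)/(z - I)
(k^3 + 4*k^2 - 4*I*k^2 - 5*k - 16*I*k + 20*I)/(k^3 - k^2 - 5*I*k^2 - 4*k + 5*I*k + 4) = (k + 5)/(k - I)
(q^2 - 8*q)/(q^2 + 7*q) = (q - 8)/(q + 7)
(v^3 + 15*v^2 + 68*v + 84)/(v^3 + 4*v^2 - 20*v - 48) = (v + 7)/(v - 4)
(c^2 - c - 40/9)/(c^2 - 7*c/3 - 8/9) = (3*c + 5)/(3*c + 1)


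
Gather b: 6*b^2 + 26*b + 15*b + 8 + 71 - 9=6*b^2 + 41*b + 70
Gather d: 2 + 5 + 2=9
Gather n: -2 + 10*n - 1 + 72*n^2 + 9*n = 72*n^2 + 19*n - 3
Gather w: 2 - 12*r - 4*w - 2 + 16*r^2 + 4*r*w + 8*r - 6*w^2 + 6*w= 16*r^2 - 4*r - 6*w^2 + w*(4*r + 2)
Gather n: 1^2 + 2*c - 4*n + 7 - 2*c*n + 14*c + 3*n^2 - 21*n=16*c + 3*n^2 + n*(-2*c - 25) + 8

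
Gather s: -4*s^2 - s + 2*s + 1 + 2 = -4*s^2 + s + 3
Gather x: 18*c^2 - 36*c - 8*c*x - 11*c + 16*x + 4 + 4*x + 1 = 18*c^2 - 47*c + x*(20 - 8*c) + 5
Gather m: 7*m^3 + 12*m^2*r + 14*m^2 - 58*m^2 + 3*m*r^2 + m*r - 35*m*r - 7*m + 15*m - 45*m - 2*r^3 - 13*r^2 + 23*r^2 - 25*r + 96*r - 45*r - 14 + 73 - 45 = 7*m^3 + m^2*(12*r - 44) + m*(3*r^2 - 34*r - 37) - 2*r^3 + 10*r^2 + 26*r + 14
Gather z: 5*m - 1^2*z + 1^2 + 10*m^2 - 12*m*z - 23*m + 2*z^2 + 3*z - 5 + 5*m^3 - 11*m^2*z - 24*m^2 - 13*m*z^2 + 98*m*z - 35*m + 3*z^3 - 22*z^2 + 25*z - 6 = 5*m^3 - 14*m^2 - 53*m + 3*z^3 + z^2*(-13*m - 20) + z*(-11*m^2 + 86*m + 27) - 10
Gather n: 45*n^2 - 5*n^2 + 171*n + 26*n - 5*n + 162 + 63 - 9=40*n^2 + 192*n + 216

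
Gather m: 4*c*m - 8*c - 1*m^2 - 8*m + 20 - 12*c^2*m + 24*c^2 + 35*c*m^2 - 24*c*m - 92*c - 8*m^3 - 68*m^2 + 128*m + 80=24*c^2 - 100*c - 8*m^3 + m^2*(35*c - 69) + m*(-12*c^2 - 20*c + 120) + 100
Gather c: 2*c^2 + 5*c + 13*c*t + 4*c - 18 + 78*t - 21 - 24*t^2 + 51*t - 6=2*c^2 + c*(13*t + 9) - 24*t^2 + 129*t - 45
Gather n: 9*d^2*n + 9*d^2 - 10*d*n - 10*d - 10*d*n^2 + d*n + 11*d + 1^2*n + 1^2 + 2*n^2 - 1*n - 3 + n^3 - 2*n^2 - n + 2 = 9*d^2 - 10*d*n^2 + d + n^3 + n*(9*d^2 - 9*d - 1)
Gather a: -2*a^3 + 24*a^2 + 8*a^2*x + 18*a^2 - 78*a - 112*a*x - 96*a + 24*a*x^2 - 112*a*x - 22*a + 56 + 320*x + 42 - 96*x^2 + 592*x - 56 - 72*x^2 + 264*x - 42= -2*a^3 + a^2*(8*x + 42) + a*(24*x^2 - 224*x - 196) - 168*x^2 + 1176*x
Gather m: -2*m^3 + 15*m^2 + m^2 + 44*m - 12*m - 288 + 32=-2*m^3 + 16*m^2 + 32*m - 256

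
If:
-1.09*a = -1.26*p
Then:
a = 1.15596330275229*p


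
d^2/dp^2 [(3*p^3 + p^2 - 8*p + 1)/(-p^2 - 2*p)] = 2*(-2*p^3 - 3*p^2 - 6*p - 4)/(p^3*(p^3 + 6*p^2 + 12*p + 8))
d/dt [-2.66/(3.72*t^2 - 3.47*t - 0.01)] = (19.7904*t - 9.2302)/(-3.72*t^2 + 3.47*t + 0.01)^2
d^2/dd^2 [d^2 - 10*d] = 2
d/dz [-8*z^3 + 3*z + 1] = 3 - 24*z^2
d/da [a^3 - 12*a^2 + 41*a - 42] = 3*a^2 - 24*a + 41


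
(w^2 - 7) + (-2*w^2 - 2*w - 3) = -w^2 - 2*w - 10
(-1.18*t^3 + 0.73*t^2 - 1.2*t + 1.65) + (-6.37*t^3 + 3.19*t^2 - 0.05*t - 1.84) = -7.55*t^3 + 3.92*t^2 - 1.25*t - 0.19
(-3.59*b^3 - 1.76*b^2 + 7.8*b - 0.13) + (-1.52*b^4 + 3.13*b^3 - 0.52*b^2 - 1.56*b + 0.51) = -1.52*b^4 - 0.46*b^3 - 2.28*b^2 + 6.24*b + 0.38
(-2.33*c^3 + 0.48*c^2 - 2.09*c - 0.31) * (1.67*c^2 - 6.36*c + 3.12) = -3.8911*c^5 + 15.6204*c^4 - 13.8127*c^3 + 14.2723*c^2 - 4.5492*c - 0.9672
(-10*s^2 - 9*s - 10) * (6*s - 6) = -60*s^3 + 6*s^2 - 6*s + 60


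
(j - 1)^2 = j^2 - 2*j + 1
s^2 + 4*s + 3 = (s + 1)*(s + 3)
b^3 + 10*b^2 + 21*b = b*(b + 3)*(b + 7)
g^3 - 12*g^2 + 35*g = g*(g - 7)*(g - 5)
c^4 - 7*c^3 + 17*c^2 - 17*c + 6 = (c - 3)*(c - 2)*(c - 1)^2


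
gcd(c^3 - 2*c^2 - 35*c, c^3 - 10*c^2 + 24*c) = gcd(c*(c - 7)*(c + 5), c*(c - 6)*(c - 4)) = c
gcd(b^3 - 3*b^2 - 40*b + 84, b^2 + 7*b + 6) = b + 6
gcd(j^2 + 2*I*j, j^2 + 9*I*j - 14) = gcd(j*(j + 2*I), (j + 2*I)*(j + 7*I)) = j + 2*I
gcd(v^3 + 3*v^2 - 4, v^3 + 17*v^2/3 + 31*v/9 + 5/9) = 1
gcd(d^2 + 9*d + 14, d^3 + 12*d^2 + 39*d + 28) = d + 7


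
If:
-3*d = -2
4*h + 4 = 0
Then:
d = 2/3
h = -1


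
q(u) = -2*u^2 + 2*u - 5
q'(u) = 2 - 4*u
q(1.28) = -5.72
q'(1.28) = -3.12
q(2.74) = -14.54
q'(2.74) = -8.96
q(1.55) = -6.70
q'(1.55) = -4.20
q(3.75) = -25.62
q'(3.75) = -13.00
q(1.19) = -5.45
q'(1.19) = -2.76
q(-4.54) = -55.30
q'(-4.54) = 20.16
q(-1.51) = -12.58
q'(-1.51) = 8.04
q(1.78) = -7.78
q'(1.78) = -5.12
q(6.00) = -65.00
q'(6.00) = -22.00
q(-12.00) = -317.00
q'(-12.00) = 50.00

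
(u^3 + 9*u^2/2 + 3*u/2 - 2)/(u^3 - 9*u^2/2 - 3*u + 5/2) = (u + 4)/(u - 5)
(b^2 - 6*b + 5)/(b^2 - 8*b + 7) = (b - 5)/(b - 7)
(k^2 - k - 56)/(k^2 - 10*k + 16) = (k + 7)/(k - 2)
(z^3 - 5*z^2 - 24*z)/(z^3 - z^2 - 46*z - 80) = z*(z + 3)/(z^2 + 7*z + 10)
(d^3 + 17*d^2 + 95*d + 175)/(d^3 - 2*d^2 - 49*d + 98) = (d^2 + 10*d + 25)/(d^2 - 9*d + 14)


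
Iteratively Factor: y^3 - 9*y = (y - 3)*(y^2 + 3*y) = (y - 3)*(y + 3)*(y)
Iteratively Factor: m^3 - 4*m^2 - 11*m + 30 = (m + 3)*(m^2 - 7*m + 10) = (m - 2)*(m + 3)*(m - 5)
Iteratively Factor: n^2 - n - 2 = (n - 2)*(n + 1)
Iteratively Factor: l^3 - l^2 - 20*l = (l + 4)*(l^2 - 5*l) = (l - 5)*(l + 4)*(l)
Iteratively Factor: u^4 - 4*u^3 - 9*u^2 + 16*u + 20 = (u + 2)*(u^3 - 6*u^2 + 3*u + 10) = (u - 2)*(u + 2)*(u^2 - 4*u - 5) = (u - 2)*(u + 1)*(u + 2)*(u - 5)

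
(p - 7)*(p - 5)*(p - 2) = p^3 - 14*p^2 + 59*p - 70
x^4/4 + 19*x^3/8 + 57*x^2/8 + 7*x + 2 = (x/4 + 1)*(x + 1/2)*(x + 1)*(x + 4)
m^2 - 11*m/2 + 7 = (m - 7/2)*(m - 2)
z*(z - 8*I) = z^2 - 8*I*z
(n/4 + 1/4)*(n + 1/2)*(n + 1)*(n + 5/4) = n^4/4 + 15*n^3/16 + 41*n^2/32 + 3*n/4 + 5/32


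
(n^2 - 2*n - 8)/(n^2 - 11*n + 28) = (n + 2)/(n - 7)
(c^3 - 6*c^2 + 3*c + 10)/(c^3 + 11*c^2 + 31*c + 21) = (c^2 - 7*c + 10)/(c^2 + 10*c + 21)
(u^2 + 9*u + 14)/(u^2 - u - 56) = (u + 2)/(u - 8)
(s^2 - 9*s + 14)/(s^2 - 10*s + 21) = (s - 2)/(s - 3)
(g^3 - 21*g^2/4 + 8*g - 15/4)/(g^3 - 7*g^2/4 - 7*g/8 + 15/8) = 2*(g^2 - 4*g + 3)/(2*g^2 - g - 3)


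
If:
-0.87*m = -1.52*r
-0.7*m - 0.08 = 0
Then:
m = -0.11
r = -0.07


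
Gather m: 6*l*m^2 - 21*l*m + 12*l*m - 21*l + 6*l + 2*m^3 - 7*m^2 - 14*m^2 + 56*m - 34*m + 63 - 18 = -15*l + 2*m^3 + m^2*(6*l - 21) + m*(22 - 9*l) + 45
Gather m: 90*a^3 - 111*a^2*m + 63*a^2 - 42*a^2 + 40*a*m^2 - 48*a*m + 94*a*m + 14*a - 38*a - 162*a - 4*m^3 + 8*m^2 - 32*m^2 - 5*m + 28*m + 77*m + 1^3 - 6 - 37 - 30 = 90*a^3 + 21*a^2 - 186*a - 4*m^3 + m^2*(40*a - 24) + m*(-111*a^2 + 46*a + 100) - 72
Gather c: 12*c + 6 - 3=12*c + 3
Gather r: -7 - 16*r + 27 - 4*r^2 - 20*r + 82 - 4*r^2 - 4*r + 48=-8*r^2 - 40*r + 150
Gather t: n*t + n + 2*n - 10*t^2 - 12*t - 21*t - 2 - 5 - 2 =3*n - 10*t^2 + t*(n - 33) - 9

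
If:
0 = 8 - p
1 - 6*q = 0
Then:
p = 8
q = 1/6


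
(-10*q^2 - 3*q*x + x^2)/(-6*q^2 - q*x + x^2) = (-5*q + x)/(-3*q + x)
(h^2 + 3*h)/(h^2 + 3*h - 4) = h*(h + 3)/(h^2 + 3*h - 4)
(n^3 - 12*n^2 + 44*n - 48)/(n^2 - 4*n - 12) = (n^2 - 6*n + 8)/(n + 2)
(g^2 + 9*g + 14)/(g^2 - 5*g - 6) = (g^2 + 9*g + 14)/(g^2 - 5*g - 6)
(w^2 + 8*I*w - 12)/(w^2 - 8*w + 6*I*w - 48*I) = (w + 2*I)/(w - 8)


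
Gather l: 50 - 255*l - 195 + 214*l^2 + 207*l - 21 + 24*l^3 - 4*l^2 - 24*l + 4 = 24*l^3 + 210*l^2 - 72*l - 162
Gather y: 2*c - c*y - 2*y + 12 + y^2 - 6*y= 2*c + y^2 + y*(-c - 8) + 12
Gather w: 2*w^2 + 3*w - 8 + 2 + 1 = 2*w^2 + 3*w - 5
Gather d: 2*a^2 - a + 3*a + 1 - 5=2*a^2 + 2*a - 4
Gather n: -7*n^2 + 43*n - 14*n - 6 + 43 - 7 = -7*n^2 + 29*n + 30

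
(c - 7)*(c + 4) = c^2 - 3*c - 28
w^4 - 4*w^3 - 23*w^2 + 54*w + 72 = (w - 6)*(w - 3)*(w + 1)*(w + 4)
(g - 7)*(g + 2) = g^2 - 5*g - 14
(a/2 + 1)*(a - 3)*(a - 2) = a^3/2 - 3*a^2/2 - 2*a + 6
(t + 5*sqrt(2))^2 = t^2 + 10*sqrt(2)*t + 50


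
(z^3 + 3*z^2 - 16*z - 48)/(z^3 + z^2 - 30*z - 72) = (z - 4)/(z - 6)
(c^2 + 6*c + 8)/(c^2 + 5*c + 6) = (c + 4)/(c + 3)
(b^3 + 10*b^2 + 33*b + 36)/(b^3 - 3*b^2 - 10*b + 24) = (b^2 + 7*b + 12)/(b^2 - 6*b + 8)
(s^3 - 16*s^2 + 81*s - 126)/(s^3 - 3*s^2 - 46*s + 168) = (s^2 - 10*s + 21)/(s^2 + 3*s - 28)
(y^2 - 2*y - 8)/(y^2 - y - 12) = (y + 2)/(y + 3)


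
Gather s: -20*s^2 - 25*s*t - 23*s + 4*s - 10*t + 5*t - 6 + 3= -20*s^2 + s*(-25*t - 19) - 5*t - 3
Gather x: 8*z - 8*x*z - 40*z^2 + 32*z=-8*x*z - 40*z^2 + 40*z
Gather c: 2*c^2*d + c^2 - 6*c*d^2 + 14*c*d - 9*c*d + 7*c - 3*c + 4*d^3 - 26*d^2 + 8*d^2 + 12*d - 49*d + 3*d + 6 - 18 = c^2*(2*d + 1) + c*(-6*d^2 + 5*d + 4) + 4*d^3 - 18*d^2 - 34*d - 12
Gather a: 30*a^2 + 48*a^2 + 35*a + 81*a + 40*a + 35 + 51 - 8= 78*a^2 + 156*a + 78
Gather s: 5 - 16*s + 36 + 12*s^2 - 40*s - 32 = 12*s^2 - 56*s + 9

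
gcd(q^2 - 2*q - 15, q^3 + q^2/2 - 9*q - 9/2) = q + 3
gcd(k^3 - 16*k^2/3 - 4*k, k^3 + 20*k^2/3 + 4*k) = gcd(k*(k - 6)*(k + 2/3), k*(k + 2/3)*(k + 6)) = k^2 + 2*k/3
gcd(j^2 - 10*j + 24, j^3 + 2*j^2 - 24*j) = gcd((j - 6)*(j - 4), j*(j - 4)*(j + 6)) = j - 4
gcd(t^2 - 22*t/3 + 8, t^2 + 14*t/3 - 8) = t - 4/3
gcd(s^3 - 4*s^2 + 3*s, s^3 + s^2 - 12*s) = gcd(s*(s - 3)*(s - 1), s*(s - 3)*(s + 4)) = s^2 - 3*s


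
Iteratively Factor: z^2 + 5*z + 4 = (z + 1)*(z + 4)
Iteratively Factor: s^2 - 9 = (s + 3)*(s - 3)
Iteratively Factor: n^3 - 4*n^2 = (n)*(n^2 - 4*n) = n^2*(n - 4)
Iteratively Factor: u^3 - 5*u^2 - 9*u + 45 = (u - 5)*(u^2 - 9) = (u - 5)*(u - 3)*(u + 3)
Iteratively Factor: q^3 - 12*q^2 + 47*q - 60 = (q - 5)*(q^2 - 7*q + 12) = (q - 5)*(q - 4)*(q - 3)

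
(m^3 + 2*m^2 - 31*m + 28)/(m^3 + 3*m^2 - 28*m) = (m - 1)/m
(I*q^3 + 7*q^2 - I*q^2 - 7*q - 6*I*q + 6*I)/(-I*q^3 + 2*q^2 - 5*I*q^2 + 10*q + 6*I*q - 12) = (-q^2 + 7*I*q + 6)/(q^2 + 2*q*(3 + I) + 12*I)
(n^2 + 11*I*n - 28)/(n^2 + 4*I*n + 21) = (n + 4*I)/(n - 3*I)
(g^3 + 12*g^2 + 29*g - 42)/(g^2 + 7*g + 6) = (g^2 + 6*g - 7)/(g + 1)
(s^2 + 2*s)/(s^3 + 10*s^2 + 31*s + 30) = s/(s^2 + 8*s + 15)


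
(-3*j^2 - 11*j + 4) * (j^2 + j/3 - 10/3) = -3*j^4 - 12*j^3 + 31*j^2/3 + 38*j - 40/3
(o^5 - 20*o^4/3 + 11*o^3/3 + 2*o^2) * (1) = o^5 - 20*o^4/3 + 11*o^3/3 + 2*o^2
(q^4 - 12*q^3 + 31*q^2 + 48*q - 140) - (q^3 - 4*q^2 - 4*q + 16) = q^4 - 13*q^3 + 35*q^2 + 52*q - 156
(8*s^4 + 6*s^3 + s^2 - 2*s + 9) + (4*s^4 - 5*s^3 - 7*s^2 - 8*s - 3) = 12*s^4 + s^3 - 6*s^2 - 10*s + 6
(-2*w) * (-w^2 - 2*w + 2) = 2*w^3 + 4*w^2 - 4*w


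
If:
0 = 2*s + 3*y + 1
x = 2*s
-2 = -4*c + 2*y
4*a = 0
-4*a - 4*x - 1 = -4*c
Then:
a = 0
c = 9/28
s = 1/28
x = 1/14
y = -5/14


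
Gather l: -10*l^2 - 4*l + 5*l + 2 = -10*l^2 + l + 2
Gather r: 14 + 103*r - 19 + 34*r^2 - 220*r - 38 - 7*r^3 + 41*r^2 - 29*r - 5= -7*r^3 + 75*r^2 - 146*r - 48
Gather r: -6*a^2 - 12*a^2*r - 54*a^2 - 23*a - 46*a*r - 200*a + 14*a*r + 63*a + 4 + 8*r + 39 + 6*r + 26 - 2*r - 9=-60*a^2 - 160*a + r*(-12*a^2 - 32*a + 12) + 60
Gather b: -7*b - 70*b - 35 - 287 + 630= 308 - 77*b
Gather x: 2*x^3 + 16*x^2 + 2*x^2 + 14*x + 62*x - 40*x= 2*x^3 + 18*x^2 + 36*x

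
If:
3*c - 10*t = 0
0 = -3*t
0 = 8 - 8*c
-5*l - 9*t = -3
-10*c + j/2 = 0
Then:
No Solution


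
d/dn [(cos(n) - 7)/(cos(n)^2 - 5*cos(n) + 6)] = (cos(n)^2 - 14*cos(n) + 29)*sin(n)/(cos(n)^2 - 5*cos(n) + 6)^2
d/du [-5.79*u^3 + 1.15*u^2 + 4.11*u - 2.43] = -17.37*u^2 + 2.3*u + 4.11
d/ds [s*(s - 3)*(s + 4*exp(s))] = 4*s^2*exp(s) + 3*s^2 - 4*s*exp(s) - 6*s - 12*exp(s)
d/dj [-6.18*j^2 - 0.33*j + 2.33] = -12.36*j - 0.33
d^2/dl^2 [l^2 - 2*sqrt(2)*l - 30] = 2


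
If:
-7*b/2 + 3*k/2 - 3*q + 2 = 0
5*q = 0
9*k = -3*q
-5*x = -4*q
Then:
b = 4/7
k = 0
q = 0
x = 0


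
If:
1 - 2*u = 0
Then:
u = 1/2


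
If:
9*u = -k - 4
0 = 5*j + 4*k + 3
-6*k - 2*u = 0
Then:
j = -47/65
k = 2/13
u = -6/13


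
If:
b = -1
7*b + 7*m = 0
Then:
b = -1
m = 1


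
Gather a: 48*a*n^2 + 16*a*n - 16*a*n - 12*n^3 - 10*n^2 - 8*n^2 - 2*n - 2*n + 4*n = 48*a*n^2 - 12*n^3 - 18*n^2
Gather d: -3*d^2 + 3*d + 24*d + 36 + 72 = -3*d^2 + 27*d + 108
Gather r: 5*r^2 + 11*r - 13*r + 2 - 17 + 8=5*r^2 - 2*r - 7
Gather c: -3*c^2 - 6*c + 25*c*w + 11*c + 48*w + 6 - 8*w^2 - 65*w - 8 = -3*c^2 + c*(25*w + 5) - 8*w^2 - 17*w - 2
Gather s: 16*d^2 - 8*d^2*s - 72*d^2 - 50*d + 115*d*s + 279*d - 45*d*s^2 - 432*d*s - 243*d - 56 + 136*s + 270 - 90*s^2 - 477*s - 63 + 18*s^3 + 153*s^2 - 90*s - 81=-56*d^2 - 14*d + 18*s^3 + s^2*(63 - 45*d) + s*(-8*d^2 - 317*d - 431) + 70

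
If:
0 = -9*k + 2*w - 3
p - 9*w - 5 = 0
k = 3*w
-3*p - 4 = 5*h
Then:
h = -394/125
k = -9/25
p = 98/25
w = -3/25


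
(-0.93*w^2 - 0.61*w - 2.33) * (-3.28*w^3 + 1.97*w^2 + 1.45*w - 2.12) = 3.0504*w^5 + 0.1687*w^4 + 5.0922*w^3 - 3.503*w^2 - 2.0853*w + 4.9396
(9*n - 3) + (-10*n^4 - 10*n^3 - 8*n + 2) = -10*n^4 - 10*n^3 + n - 1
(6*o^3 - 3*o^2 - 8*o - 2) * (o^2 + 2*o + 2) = 6*o^5 + 9*o^4 - 2*o^3 - 24*o^2 - 20*o - 4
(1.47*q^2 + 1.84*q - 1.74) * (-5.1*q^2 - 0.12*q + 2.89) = -7.497*q^4 - 9.5604*q^3 + 12.9015*q^2 + 5.5264*q - 5.0286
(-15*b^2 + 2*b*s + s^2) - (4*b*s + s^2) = -15*b^2 - 2*b*s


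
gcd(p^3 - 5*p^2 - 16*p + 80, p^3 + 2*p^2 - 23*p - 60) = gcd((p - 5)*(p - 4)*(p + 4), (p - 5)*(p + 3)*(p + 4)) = p^2 - p - 20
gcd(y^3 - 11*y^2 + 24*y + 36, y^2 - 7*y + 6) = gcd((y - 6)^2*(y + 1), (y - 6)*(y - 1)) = y - 6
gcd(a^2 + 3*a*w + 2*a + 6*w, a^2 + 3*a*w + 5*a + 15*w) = a + 3*w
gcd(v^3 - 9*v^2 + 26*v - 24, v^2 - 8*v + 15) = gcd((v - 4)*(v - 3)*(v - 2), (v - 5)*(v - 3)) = v - 3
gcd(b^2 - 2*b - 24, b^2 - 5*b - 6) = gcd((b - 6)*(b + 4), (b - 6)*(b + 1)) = b - 6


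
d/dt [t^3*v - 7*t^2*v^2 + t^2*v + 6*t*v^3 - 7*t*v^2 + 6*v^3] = v*(3*t^2 - 14*t*v + 2*t + 6*v^2 - 7*v)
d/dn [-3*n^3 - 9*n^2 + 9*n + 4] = -9*n^2 - 18*n + 9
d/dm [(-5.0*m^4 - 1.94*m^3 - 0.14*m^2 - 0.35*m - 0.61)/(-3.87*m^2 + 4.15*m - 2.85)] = (38.7*m^5 - 54.7422*m^4 + 40.898*m^3 + 14.6515*m^2 - 3.9234*m + 3.529)/(14.9769*m^4 - 32.121*m^3 + 39.2815*m^2 - 23.655*m + 8.1225)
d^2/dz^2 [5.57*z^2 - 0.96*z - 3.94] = 11.1400000000000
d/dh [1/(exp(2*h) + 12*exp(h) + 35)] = 2*(-exp(h) - 6)*exp(h)/(exp(2*h) + 12*exp(h) + 35)^2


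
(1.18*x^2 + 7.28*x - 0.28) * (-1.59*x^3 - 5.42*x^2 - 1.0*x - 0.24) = -1.8762*x^5 - 17.9708*x^4 - 40.1924*x^3 - 6.0456*x^2 - 1.4672*x + 0.0672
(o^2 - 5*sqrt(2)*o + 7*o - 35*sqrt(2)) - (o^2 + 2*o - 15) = -5*sqrt(2)*o + 5*o - 35*sqrt(2) + 15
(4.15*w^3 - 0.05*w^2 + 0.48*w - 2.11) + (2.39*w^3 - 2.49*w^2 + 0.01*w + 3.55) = 6.54*w^3 - 2.54*w^2 + 0.49*w + 1.44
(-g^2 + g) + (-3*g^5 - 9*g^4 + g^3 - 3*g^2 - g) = -3*g^5 - 9*g^4 + g^3 - 4*g^2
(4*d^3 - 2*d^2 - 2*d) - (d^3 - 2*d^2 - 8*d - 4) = 3*d^3 + 6*d + 4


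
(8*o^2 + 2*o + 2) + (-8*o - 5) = 8*o^2 - 6*o - 3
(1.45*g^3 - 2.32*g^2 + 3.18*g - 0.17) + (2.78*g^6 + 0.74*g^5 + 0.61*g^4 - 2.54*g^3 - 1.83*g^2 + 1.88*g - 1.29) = 2.78*g^6 + 0.74*g^5 + 0.61*g^4 - 1.09*g^3 - 4.15*g^2 + 5.06*g - 1.46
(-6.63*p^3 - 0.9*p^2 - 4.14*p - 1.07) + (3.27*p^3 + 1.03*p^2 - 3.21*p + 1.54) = -3.36*p^3 + 0.13*p^2 - 7.35*p + 0.47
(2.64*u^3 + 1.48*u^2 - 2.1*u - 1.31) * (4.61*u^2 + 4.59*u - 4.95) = 12.1704*u^5 + 18.9404*u^4 - 15.9558*u^3 - 23.0041*u^2 + 4.3821*u + 6.4845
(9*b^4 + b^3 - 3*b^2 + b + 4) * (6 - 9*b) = -81*b^5 + 45*b^4 + 33*b^3 - 27*b^2 - 30*b + 24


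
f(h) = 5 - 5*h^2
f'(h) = -10*h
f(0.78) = 1.96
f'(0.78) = -7.80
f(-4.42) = -92.68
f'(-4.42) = 44.20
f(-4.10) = -79.05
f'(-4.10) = 41.00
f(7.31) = -262.18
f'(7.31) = -73.10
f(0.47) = 3.90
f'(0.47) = -4.70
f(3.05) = -41.51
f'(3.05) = -30.50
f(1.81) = -11.38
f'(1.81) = -18.10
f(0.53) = 3.60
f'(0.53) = -5.30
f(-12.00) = -715.00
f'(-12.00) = 120.00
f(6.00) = -175.00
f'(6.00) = -60.00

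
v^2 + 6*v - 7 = (v - 1)*(v + 7)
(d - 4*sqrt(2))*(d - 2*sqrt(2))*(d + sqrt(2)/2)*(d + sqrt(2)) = d^4 - 9*sqrt(2)*d^3/2 - d^2 + 18*sqrt(2)*d + 16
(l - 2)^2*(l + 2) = l^3 - 2*l^2 - 4*l + 8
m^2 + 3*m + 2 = (m + 1)*(m + 2)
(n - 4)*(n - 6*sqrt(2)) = n^2 - 6*sqrt(2)*n - 4*n + 24*sqrt(2)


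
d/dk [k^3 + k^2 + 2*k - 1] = 3*k^2 + 2*k + 2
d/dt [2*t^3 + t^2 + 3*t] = 6*t^2 + 2*t + 3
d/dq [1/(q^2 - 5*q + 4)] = (5 - 2*q)/(q^2 - 5*q + 4)^2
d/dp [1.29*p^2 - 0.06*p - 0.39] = 2.58*p - 0.06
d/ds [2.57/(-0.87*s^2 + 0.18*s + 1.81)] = (4.4718*s - 0.4626)/(-0.87*s^2 + 0.18*s + 1.81)^2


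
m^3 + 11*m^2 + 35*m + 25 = (m + 1)*(m + 5)^2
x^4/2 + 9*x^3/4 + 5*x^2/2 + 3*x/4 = x*(x/2 + 1/2)*(x + 1/2)*(x + 3)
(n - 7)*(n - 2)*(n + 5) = n^3 - 4*n^2 - 31*n + 70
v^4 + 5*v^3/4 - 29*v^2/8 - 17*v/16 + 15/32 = (v - 3/2)*(v - 1/4)*(v + 1/2)*(v + 5/2)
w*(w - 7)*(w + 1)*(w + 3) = w^4 - 3*w^3 - 25*w^2 - 21*w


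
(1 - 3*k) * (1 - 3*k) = 9*k^2 - 6*k + 1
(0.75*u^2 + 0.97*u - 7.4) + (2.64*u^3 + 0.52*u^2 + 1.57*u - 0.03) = 2.64*u^3 + 1.27*u^2 + 2.54*u - 7.43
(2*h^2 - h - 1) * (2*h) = 4*h^3 - 2*h^2 - 2*h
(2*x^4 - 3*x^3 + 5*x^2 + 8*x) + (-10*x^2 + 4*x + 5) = 2*x^4 - 3*x^3 - 5*x^2 + 12*x + 5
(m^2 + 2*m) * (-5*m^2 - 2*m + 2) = -5*m^4 - 12*m^3 - 2*m^2 + 4*m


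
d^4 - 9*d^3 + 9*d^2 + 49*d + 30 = (d - 6)*(d - 5)*(d + 1)^2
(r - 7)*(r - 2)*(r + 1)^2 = r^4 - 7*r^3 - 3*r^2 + 19*r + 14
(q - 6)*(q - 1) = q^2 - 7*q + 6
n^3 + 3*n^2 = n^2*(n + 3)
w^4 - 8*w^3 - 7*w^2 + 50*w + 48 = (w - 8)*(w - 3)*(w + 1)*(w + 2)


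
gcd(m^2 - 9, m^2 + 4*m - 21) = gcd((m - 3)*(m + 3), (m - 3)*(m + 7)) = m - 3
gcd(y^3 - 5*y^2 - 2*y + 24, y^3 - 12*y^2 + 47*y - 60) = y^2 - 7*y + 12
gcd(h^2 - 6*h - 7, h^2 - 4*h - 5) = h + 1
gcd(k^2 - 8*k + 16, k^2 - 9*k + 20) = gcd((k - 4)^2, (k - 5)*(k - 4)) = k - 4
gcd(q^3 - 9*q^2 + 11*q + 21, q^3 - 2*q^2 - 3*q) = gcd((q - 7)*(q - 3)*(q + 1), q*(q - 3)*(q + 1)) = q^2 - 2*q - 3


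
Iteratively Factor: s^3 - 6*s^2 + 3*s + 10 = (s - 5)*(s^2 - s - 2) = (s - 5)*(s + 1)*(s - 2)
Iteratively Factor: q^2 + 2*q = (q)*(q + 2)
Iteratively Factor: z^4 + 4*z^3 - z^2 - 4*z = (z + 4)*(z^3 - z) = (z - 1)*(z + 4)*(z^2 + z) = (z - 1)*(z + 1)*(z + 4)*(z)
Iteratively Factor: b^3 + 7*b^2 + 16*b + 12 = (b + 2)*(b^2 + 5*b + 6) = (b + 2)^2*(b + 3)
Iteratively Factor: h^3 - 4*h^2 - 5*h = (h)*(h^2 - 4*h - 5) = h*(h + 1)*(h - 5)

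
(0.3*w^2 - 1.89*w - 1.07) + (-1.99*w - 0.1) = 0.3*w^2 - 3.88*w - 1.17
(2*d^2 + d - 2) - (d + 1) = 2*d^2 - 3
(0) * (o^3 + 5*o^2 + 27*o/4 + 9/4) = 0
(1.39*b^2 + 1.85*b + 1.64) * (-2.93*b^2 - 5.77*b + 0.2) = -4.0727*b^4 - 13.4408*b^3 - 15.2017*b^2 - 9.0928*b + 0.328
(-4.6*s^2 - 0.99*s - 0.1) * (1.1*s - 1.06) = -5.06*s^3 + 3.787*s^2 + 0.9394*s + 0.106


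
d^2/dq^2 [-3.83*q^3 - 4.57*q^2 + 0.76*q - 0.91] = -22.98*q - 9.14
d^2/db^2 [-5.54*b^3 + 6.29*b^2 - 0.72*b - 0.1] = 12.58 - 33.24*b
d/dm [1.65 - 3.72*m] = -3.72000000000000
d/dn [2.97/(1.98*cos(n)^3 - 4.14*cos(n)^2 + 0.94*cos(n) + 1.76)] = (17.6418*cos(n)^2 - 24.5916*cos(n) + 2.7918)*sin(n)/(1.98*cos(n)^3 - 4.14*cos(n)^2 + 0.94*cos(n) + 1.76)^2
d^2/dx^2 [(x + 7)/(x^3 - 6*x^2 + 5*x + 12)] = 2*((x + 7)*(3*x^2 - 12*x + 5)^2 + (-3*x^2 + 12*x - 3*(x - 2)*(x + 7) - 5)*(x^3 - 6*x^2 + 5*x + 12))/(x^3 - 6*x^2 + 5*x + 12)^3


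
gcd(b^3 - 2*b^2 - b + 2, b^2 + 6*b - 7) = b - 1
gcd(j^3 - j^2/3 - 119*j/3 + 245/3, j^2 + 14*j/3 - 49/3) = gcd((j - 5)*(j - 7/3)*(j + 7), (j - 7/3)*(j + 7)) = j^2 + 14*j/3 - 49/3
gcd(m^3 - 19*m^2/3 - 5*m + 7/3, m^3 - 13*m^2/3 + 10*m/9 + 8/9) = 1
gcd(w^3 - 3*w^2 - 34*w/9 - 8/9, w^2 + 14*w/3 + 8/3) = w + 2/3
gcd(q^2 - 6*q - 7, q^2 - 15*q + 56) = q - 7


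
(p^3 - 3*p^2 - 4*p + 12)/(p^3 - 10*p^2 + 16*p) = (p^2 - p - 6)/(p*(p - 8))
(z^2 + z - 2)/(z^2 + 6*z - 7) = (z + 2)/(z + 7)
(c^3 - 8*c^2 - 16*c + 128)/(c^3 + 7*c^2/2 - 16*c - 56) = 2*(c - 8)/(2*c + 7)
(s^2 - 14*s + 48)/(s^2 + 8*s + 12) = (s^2 - 14*s + 48)/(s^2 + 8*s + 12)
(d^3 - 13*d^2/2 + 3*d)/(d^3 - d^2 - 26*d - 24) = d*(2*d - 1)/(2*(d^2 + 5*d + 4))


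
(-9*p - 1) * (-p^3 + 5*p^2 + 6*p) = 9*p^4 - 44*p^3 - 59*p^2 - 6*p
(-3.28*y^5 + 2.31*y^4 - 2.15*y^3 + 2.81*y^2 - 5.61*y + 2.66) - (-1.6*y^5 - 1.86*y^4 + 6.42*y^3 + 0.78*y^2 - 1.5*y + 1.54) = -1.68*y^5 + 4.17*y^4 - 8.57*y^3 + 2.03*y^2 - 4.11*y + 1.12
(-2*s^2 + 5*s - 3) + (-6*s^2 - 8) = -8*s^2 + 5*s - 11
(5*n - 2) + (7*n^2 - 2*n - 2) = 7*n^2 + 3*n - 4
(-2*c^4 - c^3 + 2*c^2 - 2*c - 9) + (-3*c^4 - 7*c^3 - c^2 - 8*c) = -5*c^4 - 8*c^3 + c^2 - 10*c - 9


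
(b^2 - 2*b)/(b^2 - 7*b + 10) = b/(b - 5)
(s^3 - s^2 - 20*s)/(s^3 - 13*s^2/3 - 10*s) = 3*(-s^2 + s + 20)/(-3*s^2 + 13*s + 30)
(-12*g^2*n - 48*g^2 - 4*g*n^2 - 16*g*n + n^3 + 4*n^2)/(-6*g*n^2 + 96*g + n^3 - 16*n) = (2*g + n)/(n - 4)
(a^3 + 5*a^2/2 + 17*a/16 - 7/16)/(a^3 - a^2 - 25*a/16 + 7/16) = (4*a + 7)/(4*a - 7)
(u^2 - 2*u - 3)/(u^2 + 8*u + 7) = (u - 3)/(u + 7)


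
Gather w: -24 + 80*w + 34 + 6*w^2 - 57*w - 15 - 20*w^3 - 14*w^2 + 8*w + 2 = -20*w^3 - 8*w^2 + 31*w - 3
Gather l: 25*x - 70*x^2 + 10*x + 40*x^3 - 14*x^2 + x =40*x^3 - 84*x^2 + 36*x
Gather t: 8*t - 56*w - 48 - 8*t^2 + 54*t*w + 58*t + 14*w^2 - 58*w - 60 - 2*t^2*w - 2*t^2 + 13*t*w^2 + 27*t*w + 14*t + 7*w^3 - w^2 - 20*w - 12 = t^2*(-2*w - 10) + t*(13*w^2 + 81*w + 80) + 7*w^3 + 13*w^2 - 134*w - 120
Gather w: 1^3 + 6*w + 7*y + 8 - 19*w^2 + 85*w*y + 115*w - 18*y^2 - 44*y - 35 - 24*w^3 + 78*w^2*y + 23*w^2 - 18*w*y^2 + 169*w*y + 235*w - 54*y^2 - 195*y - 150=-24*w^3 + w^2*(78*y + 4) + w*(-18*y^2 + 254*y + 356) - 72*y^2 - 232*y - 176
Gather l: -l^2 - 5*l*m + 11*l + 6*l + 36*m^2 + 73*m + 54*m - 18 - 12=-l^2 + l*(17 - 5*m) + 36*m^2 + 127*m - 30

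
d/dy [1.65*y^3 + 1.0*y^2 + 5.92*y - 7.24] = 4.95*y^2 + 2.0*y + 5.92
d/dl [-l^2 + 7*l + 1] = 7 - 2*l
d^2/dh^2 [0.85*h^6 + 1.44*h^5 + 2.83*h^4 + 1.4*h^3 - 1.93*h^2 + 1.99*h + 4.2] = 25.5*h^4 + 28.8*h^3 + 33.96*h^2 + 8.4*h - 3.86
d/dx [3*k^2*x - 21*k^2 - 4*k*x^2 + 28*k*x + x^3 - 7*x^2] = 3*k^2 - 8*k*x + 28*k + 3*x^2 - 14*x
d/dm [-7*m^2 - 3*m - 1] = -14*m - 3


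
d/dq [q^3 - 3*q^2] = 3*q*(q - 2)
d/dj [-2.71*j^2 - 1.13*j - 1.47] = -5.42*j - 1.13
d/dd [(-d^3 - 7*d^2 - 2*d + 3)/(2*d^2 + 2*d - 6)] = (-d^4 - 2*d^3 + 4*d^2 + 36*d + 3)/(2*(d^4 + 2*d^3 - 5*d^2 - 6*d + 9))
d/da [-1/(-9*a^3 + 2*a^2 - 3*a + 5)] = (-27*a^2 + 4*a - 3)/(9*a^3 - 2*a^2 + 3*a - 5)^2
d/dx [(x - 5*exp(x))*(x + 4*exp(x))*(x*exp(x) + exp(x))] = (x^3 - 2*x^2*exp(x) + 4*x^2 - 60*x*exp(2*x) - 4*x*exp(x) + 2*x - 80*exp(2*x) - exp(x))*exp(x)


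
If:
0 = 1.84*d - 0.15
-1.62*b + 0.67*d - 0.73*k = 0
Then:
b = 0.0337157809983897 - 0.450617283950617*k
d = 0.08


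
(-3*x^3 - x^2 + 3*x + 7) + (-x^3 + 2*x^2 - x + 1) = -4*x^3 + x^2 + 2*x + 8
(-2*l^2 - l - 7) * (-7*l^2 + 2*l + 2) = 14*l^4 + 3*l^3 + 43*l^2 - 16*l - 14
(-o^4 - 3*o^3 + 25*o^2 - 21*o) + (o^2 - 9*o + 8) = -o^4 - 3*o^3 + 26*o^2 - 30*o + 8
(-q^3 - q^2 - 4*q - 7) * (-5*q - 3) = 5*q^4 + 8*q^3 + 23*q^2 + 47*q + 21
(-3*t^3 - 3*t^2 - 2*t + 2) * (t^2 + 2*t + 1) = -3*t^5 - 9*t^4 - 11*t^3 - 5*t^2 + 2*t + 2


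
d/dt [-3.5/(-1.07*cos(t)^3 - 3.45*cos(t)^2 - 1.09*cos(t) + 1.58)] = (11.235*cos(t)^2 + 24.15*cos(t) + 3.815)*sin(t)/(1.07*cos(t)^3 + 3.45*cos(t)^2 + 1.09*cos(t) - 1.58)^2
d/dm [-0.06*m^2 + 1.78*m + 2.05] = 1.78 - 0.12*m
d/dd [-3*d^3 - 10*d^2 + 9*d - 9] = -9*d^2 - 20*d + 9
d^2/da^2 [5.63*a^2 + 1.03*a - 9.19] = 11.2600000000000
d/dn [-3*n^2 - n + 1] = -6*n - 1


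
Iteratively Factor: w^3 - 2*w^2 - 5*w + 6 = (w + 2)*(w^2 - 4*w + 3) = (w - 1)*(w + 2)*(w - 3)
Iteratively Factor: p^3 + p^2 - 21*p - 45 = (p + 3)*(p^2 - 2*p - 15) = (p + 3)^2*(p - 5)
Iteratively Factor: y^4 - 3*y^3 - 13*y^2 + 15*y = (y)*(y^3 - 3*y^2 - 13*y + 15) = y*(y - 1)*(y^2 - 2*y - 15) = y*(y - 1)*(y + 3)*(y - 5)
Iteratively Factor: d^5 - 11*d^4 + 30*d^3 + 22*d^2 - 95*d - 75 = (d + 1)*(d^4 - 12*d^3 + 42*d^2 - 20*d - 75) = (d - 5)*(d + 1)*(d^3 - 7*d^2 + 7*d + 15) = (d - 5)*(d + 1)^2*(d^2 - 8*d + 15) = (d - 5)*(d - 3)*(d + 1)^2*(d - 5)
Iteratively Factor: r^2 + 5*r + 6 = (r + 2)*(r + 3)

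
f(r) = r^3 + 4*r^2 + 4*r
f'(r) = 3*r^2 + 8*r + 4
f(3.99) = 143.16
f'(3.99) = 83.68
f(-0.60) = -1.18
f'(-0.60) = 0.28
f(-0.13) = -0.45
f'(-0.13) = 3.01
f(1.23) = 12.83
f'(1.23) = 18.38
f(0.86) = 7.03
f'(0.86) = 13.10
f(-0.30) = -0.87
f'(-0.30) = 1.87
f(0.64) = 4.46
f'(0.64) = 10.35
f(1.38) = 15.77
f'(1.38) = 20.75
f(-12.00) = -1200.00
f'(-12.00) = 340.00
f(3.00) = 75.00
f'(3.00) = 55.00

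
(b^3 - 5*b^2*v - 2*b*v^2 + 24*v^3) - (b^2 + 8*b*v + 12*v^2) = b^3 - 5*b^2*v - b^2 - 2*b*v^2 - 8*b*v + 24*v^3 - 12*v^2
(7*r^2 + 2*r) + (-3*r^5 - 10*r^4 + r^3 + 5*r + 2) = -3*r^5 - 10*r^4 + r^3 + 7*r^2 + 7*r + 2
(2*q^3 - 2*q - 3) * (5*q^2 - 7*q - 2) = 10*q^5 - 14*q^4 - 14*q^3 - q^2 + 25*q + 6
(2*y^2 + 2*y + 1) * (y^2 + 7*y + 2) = 2*y^4 + 16*y^3 + 19*y^2 + 11*y + 2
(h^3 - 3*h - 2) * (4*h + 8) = 4*h^4 + 8*h^3 - 12*h^2 - 32*h - 16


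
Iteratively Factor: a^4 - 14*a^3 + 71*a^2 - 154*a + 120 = (a - 4)*(a^3 - 10*a^2 + 31*a - 30) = (a - 4)*(a - 3)*(a^2 - 7*a + 10) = (a - 4)*(a - 3)*(a - 2)*(a - 5)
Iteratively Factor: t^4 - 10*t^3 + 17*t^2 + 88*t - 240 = (t - 4)*(t^3 - 6*t^2 - 7*t + 60) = (t - 4)*(t + 3)*(t^2 - 9*t + 20) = (t - 5)*(t - 4)*(t + 3)*(t - 4)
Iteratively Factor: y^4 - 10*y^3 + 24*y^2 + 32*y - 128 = (y - 4)*(y^3 - 6*y^2 + 32) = (y - 4)^2*(y^2 - 2*y - 8) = (y - 4)^2*(y + 2)*(y - 4)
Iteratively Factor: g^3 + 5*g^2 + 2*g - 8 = (g + 2)*(g^2 + 3*g - 4) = (g - 1)*(g + 2)*(g + 4)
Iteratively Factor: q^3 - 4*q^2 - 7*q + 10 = (q + 2)*(q^2 - 6*q + 5) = (q - 5)*(q + 2)*(q - 1)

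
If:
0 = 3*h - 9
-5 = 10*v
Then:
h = 3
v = -1/2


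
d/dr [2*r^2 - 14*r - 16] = 4*r - 14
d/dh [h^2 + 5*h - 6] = 2*h + 5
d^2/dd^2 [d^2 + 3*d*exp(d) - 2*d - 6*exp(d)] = 3*d*exp(d) + 2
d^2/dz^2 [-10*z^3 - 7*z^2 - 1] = -60*z - 14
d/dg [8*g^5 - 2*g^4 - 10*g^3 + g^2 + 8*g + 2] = 40*g^4 - 8*g^3 - 30*g^2 + 2*g + 8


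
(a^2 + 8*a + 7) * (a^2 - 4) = a^4 + 8*a^3 + 3*a^2 - 32*a - 28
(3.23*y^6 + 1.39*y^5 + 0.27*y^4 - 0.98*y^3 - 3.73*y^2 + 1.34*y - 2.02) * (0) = 0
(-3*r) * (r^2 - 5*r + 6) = -3*r^3 + 15*r^2 - 18*r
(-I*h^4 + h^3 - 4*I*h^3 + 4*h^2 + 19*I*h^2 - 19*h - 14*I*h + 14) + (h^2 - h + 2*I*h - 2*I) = -I*h^4 + h^3 - 4*I*h^3 + 5*h^2 + 19*I*h^2 - 20*h - 12*I*h + 14 - 2*I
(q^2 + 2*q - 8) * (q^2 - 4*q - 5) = q^4 - 2*q^3 - 21*q^2 + 22*q + 40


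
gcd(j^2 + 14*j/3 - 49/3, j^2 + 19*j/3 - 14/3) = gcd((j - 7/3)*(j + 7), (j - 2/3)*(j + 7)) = j + 7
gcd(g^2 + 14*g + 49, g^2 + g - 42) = g + 7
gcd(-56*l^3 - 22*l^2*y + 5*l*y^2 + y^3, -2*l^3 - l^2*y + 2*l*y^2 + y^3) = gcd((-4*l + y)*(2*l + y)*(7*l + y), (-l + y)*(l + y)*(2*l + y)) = 2*l + y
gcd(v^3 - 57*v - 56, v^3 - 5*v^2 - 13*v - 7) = v + 1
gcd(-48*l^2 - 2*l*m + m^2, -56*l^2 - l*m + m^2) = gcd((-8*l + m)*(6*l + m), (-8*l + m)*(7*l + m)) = 8*l - m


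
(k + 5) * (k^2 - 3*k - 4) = k^3 + 2*k^2 - 19*k - 20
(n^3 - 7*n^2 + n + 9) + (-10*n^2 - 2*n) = n^3 - 17*n^2 - n + 9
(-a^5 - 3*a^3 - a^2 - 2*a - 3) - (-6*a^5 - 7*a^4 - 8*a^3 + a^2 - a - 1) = 5*a^5 + 7*a^4 + 5*a^3 - 2*a^2 - a - 2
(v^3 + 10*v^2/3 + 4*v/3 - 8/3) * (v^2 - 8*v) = v^5 - 14*v^4/3 - 76*v^3/3 - 40*v^2/3 + 64*v/3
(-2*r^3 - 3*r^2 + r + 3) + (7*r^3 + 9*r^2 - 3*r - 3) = 5*r^3 + 6*r^2 - 2*r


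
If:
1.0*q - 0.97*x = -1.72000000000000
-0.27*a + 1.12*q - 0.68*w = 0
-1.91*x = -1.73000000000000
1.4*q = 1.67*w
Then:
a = -1.71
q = -0.84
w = -0.71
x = 0.91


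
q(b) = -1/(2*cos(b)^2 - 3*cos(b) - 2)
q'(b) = -(4*sin(b)*cos(b) - 3*sin(b))/(2*cos(b)^2 - 3*cos(b) - 2)^2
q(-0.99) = 0.33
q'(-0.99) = -0.07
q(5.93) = 0.33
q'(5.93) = 0.03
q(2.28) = -1.25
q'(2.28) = 6.61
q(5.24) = 0.33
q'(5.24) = -0.09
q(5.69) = 0.32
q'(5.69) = 0.02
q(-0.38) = 0.33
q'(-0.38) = 0.03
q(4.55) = 0.68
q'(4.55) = -1.68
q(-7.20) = 0.32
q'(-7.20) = -0.05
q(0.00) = 0.33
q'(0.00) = 0.00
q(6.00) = 0.33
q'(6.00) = 0.03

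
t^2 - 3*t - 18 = (t - 6)*(t + 3)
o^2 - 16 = (o - 4)*(o + 4)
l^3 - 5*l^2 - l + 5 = (l - 5)*(l - 1)*(l + 1)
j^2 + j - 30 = (j - 5)*(j + 6)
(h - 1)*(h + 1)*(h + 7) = h^3 + 7*h^2 - h - 7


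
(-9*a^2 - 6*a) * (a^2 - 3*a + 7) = -9*a^4 + 21*a^3 - 45*a^2 - 42*a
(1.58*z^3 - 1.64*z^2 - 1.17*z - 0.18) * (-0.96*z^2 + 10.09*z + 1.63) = -1.5168*z^5 + 17.5166*z^4 - 12.849*z^3 - 14.3057*z^2 - 3.7233*z - 0.2934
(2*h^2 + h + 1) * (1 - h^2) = -2*h^4 - h^3 + h^2 + h + 1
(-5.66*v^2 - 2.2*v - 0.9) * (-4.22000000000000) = 23.8852*v^2 + 9.284*v + 3.798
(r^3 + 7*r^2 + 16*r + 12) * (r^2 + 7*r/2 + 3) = r^5 + 21*r^4/2 + 87*r^3/2 + 89*r^2 + 90*r + 36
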